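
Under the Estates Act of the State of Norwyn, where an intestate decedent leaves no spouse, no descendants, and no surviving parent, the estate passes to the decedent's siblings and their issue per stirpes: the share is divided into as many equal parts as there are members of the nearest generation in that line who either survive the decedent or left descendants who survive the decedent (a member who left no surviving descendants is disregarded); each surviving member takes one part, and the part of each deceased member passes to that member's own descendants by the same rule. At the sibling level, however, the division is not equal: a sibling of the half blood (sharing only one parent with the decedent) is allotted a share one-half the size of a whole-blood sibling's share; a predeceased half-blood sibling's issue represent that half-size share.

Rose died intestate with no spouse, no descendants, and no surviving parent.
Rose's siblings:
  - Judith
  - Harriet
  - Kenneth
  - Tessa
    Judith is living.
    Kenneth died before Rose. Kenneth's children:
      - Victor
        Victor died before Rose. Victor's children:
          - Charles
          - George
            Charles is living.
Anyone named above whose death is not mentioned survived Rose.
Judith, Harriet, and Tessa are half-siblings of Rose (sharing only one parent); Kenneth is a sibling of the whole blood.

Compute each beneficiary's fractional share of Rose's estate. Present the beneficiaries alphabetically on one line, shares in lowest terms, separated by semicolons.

Charles 1/5; George 1/5; Harriet 1/5; Judith 1/5; Tessa 1/5

No spouse, descendants, or parent survives, so the estate passes to Rose's siblings per stirpes.
Half-blood siblings count for one-half the weight of whole-blood siblings at the initial division.
Dividing 1 in proportion to weights (total weight 5/2): Judith (weight 1/2) → 1/5; Harriet (weight 1/2) → 1/5; Kenneth (weight 1) → 2/5; Tessa (weight 1/2) → 1/5.
Judith is living and takes 1/5.
Harriet is living and takes 1/5.
Kenneth predeceased; the 2/5 allotted to Kenneth's branch passes to Kenneth's issue by representation.
Victor's line is the sole branch at this level, so the full 2/5 passes to Victor's issue by representation.
The 2/5 is divided into 2 equal shares of 1/5 among Charles, George.
Charles is living and takes 1/5.
George is living and takes 1/5.
Tessa is living and takes 1/5.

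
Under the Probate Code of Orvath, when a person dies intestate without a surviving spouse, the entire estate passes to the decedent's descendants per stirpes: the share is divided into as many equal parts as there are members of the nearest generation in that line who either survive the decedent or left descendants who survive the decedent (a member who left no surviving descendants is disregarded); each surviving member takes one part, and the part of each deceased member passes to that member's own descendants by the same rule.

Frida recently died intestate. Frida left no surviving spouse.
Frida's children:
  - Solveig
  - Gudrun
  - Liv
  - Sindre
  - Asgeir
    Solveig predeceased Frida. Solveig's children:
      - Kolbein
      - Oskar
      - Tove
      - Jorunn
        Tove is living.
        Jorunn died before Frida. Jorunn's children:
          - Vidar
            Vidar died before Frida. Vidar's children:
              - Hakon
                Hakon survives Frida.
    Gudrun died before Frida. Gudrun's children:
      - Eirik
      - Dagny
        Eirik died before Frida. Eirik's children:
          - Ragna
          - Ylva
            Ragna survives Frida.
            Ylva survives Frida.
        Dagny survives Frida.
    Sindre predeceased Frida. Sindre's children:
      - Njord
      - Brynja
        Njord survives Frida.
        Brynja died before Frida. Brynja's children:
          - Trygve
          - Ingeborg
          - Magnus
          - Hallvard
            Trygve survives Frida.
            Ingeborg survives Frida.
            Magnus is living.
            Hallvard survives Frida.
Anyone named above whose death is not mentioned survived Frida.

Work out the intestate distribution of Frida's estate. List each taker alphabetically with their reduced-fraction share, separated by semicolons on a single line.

Asgeir 1/5; Dagny 1/10; Hakon 1/20; Hallvard 1/40; Ingeborg 1/40; Kolbein 1/20; Liv 1/5; Magnus 1/40; Njord 1/10; Oskar 1/20; Ragna 1/20; Tove 1/20; Trygve 1/40; Ylva 1/20

There is no surviving spouse, so the entire estate passes to Frida's descendants per stirpes.
The estate is divided into 5 equal shares of 1/5 among Solveig, Gudrun, Liv, Sindre, Asgeir.
Solveig predeceased; the 1/5 allotted to Solveig's branch passes to Solveig's issue by representation.
The 1/5 is divided into 4 equal shares of 1/20 among Kolbein, Oskar, Tove, Jorunn.
Kolbein is living and takes 1/20.
Oskar is living and takes 1/20.
Tove is living and takes 1/20.
Jorunn predeceased; the 1/20 allotted to Jorunn's branch passes to Jorunn's issue by representation.
Vidar's line is the sole branch at this level, so the full 1/20 passes to Vidar's issue by representation.
Hakon is the sole taker at this level and receives the full 1/20.
Gudrun predeceased; the 1/5 allotted to Gudrun's branch passes to Gudrun's issue by representation.
The 1/5 is divided into 2 equal shares of 1/10 among Eirik, Dagny.
Eirik predeceased; the 1/10 allotted to Eirik's branch passes to Eirik's issue by representation.
The 1/10 is divided into 2 equal shares of 1/20 among Ragna, Ylva.
Ragna is living and takes 1/20.
Ylva is living and takes 1/20.
Dagny is living and takes 1/10.
Liv is living and takes 1/5.
Sindre predeceased; the 1/5 allotted to Sindre's branch passes to Sindre's issue by representation.
The 1/5 is divided into 2 equal shares of 1/10 among Njord, Brynja.
Njord is living and takes 1/10.
Brynja predeceased; the 1/10 allotted to Brynja's branch passes to Brynja's issue by representation.
The 1/10 is divided into 4 equal shares of 1/40 among Trygve, Ingeborg, Magnus, Hallvard.
Trygve is living and takes 1/40.
Ingeborg is living and takes 1/40.
Magnus is living and takes 1/40.
Hallvard is living and takes 1/40.
Asgeir is living and takes 1/5.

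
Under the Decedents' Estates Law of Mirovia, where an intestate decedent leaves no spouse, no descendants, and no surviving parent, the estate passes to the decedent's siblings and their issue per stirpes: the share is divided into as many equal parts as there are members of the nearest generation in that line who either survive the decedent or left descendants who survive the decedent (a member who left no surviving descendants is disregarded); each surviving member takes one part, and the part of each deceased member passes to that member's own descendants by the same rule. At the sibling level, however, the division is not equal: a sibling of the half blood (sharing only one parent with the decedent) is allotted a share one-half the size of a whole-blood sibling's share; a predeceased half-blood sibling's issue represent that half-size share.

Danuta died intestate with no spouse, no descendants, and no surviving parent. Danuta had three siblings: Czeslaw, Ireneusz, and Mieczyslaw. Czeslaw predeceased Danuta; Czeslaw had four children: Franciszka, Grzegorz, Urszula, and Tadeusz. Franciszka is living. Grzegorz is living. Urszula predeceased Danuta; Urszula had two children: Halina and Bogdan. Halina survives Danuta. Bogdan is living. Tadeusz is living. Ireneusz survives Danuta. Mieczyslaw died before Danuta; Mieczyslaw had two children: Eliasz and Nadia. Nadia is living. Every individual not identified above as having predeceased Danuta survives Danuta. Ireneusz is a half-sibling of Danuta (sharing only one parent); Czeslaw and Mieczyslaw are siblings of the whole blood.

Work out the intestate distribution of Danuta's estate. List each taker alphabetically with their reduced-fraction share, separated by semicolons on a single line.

Bogdan 1/20; Eliasz 1/5; Franciszka 1/10; Grzegorz 1/10; Halina 1/20; Ireneusz 1/5; Nadia 1/5; Tadeusz 1/10

No spouse, descendants, or parent survives, so the estate passes to Danuta's siblings per stirpes.
Half-blood siblings count for one-half the weight of whole-blood siblings at the initial division.
Dividing 1 in proportion to weights (total weight 5/2): Czeslaw (weight 1) → 2/5; Ireneusz (weight 1/2) → 1/5; Mieczyslaw (weight 1) → 2/5.
Czeslaw predeceased; the 2/5 allotted to Czeslaw's branch passes to Czeslaw's issue by representation.
The 2/5 is divided into 4 equal shares of 1/10 among Franciszka, Grzegorz, Urszula, Tadeusz.
Franciszka is living and takes 1/10.
Grzegorz is living and takes 1/10.
Urszula predeceased; the 1/10 allotted to Urszula's branch passes to Urszula's issue by representation.
The 1/10 is divided into 2 equal shares of 1/20 among Halina, Bogdan.
Halina is living and takes 1/20.
Bogdan is living and takes 1/20.
Tadeusz is living and takes 1/10.
Ireneusz is living and takes 1/5.
Mieczyslaw predeceased; the 2/5 allotted to Mieczyslaw's branch passes to Mieczyslaw's issue by representation.
The 2/5 is divided into 2 equal shares of 1/5 among Eliasz, Nadia.
Eliasz is living and takes 1/5.
Nadia is living and takes 1/5.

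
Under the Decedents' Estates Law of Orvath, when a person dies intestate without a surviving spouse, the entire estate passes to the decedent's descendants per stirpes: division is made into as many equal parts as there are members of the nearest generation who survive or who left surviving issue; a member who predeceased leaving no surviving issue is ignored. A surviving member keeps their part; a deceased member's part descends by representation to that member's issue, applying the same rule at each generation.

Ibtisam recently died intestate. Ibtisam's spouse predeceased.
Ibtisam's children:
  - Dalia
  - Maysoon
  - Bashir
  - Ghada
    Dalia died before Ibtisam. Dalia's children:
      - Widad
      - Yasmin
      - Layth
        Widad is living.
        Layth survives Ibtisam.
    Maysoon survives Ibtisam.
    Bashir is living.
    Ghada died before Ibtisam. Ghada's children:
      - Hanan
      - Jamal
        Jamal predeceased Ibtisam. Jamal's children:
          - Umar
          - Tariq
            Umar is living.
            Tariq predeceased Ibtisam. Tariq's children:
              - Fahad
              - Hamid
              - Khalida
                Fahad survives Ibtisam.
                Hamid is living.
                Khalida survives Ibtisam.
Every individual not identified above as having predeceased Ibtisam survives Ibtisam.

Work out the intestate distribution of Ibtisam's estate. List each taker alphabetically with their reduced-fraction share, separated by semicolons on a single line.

Bashir 1/4; Fahad 1/48; Hamid 1/48; Hanan 1/8; Khalida 1/48; Layth 1/12; Maysoon 1/4; Umar 1/16; Widad 1/12; Yasmin 1/12

There is no surviving spouse, so the entire estate passes to Ibtisam's descendants per stirpes.
The estate is divided into 4 equal shares of 1/4 among Dalia, Maysoon, Bashir, Ghada.
Dalia predeceased; the 1/4 allotted to Dalia's branch passes to Dalia's issue by representation.
The 1/4 is divided into 3 equal shares of 1/12 among Widad, Yasmin, Layth.
Widad is living and takes 1/12.
Yasmin is living and takes 1/12.
Layth is living and takes 1/12.
Maysoon is living and takes 1/4.
Bashir is living and takes 1/4.
Ghada predeceased; the 1/4 allotted to Ghada's branch passes to Ghada's issue by representation.
The 1/4 is divided into 2 equal shares of 1/8 among Hanan, Jamal.
Hanan is living and takes 1/8.
Jamal predeceased; the 1/8 allotted to Jamal's branch passes to Jamal's issue by representation.
The 1/8 is divided into 2 equal shares of 1/16 among Umar, Tariq.
Umar is living and takes 1/16.
Tariq predeceased; the 1/16 allotted to Tariq's branch passes to Tariq's issue by representation.
The 1/16 is divided into 3 equal shares of 1/48 among Fahad, Hamid, Khalida.
Fahad is living and takes 1/48.
Hamid is living and takes 1/48.
Khalida is living and takes 1/48.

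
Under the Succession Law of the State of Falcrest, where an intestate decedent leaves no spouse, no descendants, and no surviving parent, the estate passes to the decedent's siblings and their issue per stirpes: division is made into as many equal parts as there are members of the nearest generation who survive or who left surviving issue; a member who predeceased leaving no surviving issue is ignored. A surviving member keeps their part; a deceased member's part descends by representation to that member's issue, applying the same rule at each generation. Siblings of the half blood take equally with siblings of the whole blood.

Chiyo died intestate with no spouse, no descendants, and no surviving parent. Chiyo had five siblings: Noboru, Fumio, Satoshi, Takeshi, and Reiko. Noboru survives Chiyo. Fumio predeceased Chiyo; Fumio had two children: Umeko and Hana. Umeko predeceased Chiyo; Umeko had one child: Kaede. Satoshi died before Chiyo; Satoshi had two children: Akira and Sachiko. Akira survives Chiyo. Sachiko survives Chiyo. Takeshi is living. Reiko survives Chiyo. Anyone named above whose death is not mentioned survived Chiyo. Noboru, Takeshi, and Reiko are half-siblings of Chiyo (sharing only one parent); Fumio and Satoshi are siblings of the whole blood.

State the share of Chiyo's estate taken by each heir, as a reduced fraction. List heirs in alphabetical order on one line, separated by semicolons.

No spouse, descendants, or parent survives, so the estate passes to Chiyo's siblings per stirpes.
Half-blood and whole-blood siblings take equally under the stated rule.
The estate is divided into 5 equal shares of 1/5 among Noboru, Fumio, Satoshi, Takeshi, Reiko.
Noboru is living and takes 1/5.
Fumio predeceased; the 1/5 allotted to Fumio's branch passes to Fumio's issue by representation.
The 1/5 is divided into 2 equal shares of 1/10 among Umeko, Hana.
Umeko predeceased; the 1/10 allotted to Umeko's branch passes to Umeko's issue by representation.
Kaede is the sole taker at this level and receives the full 1/10.
Hana is living and takes 1/10.
Satoshi predeceased; the 1/5 allotted to Satoshi's branch passes to Satoshi's issue by representation.
The 1/5 is divided into 2 equal shares of 1/10 among Akira, Sachiko.
Akira is living and takes 1/10.
Sachiko is living and takes 1/10.
Takeshi is living and takes 1/5.
Reiko is living and takes 1/5.

Akira 1/10; Hana 1/10; Kaede 1/10; Noboru 1/5; Reiko 1/5; Sachiko 1/10; Takeshi 1/5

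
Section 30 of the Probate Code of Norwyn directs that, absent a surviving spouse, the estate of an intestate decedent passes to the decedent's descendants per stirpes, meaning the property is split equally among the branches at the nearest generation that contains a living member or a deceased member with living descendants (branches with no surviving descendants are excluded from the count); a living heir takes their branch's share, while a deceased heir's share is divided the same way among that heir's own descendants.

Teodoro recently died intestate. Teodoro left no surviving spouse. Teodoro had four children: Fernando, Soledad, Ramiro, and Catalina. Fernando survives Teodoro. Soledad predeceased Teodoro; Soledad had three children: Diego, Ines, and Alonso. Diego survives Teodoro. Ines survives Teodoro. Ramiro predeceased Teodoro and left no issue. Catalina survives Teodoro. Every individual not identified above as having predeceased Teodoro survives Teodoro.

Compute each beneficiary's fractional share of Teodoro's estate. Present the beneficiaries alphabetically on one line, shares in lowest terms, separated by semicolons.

Alonso 1/9; Catalina 1/3; Diego 1/9; Fernando 1/3; Ines 1/9

There is no surviving spouse, so the entire estate passes to Teodoro's descendants per stirpes.
Ramiro left no surviving issue, so that branch lapses and is disregarded.
The estate is divided into 3 equal shares of 1/3 among Fernando, Soledad, Catalina.
Fernando is living and takes 1/3.
Soledad predeceased; the 1/3 allotted to Soledad's branch passes to Soledad's issue by representation.
The 1/3 is divided into 3 equal shares of 1/9 among Diego, Ines, Alonso.
Diego is living and takes 1/9.
Ines is living and takes 1/9.
Alonso is living and takes 1/9.
Catalina is living and takes 1/3.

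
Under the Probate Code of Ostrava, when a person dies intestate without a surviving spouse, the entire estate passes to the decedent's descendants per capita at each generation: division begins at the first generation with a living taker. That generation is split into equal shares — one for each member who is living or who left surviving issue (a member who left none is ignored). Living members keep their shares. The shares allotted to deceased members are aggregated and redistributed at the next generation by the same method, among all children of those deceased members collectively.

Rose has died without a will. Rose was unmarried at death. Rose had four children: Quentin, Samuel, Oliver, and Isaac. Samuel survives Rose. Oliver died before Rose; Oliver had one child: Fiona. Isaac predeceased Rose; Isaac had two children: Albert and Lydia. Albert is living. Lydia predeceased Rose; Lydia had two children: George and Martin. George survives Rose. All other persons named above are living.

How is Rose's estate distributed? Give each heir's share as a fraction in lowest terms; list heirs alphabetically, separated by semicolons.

There is no surviving spouse, so the entire estate passes to Rose's descendants per capita at each generation.
At generation 1 (Quentin, Samuel, Oliver, Isaac) there are 4 shares of (1)/4 = 1/4 each.
Living: Quentin and Samuel — each takes 1/4.
Deceased: Oliver and Isaac. Their combined 1/2 is pooled and carried to generation 2.
At generation 2 (Fiona, Albert, Lydia) there are 3 shares of (1/2)/3 = 1/6 each.
Living: Fiona and Albert — each takes 1/6.
Deceased: Lydia. That 1/6 share is carried to generation 3.
At generation 3 (George, Martin) there are 2 shares of (1/6)/2 = 1/12 each.
Living: George and Martin — each takes 1/12.

Albert 1/6; Fiona 1/6; George 1/12; Martin 1/12; Quentin 1/4; Samuel 1/4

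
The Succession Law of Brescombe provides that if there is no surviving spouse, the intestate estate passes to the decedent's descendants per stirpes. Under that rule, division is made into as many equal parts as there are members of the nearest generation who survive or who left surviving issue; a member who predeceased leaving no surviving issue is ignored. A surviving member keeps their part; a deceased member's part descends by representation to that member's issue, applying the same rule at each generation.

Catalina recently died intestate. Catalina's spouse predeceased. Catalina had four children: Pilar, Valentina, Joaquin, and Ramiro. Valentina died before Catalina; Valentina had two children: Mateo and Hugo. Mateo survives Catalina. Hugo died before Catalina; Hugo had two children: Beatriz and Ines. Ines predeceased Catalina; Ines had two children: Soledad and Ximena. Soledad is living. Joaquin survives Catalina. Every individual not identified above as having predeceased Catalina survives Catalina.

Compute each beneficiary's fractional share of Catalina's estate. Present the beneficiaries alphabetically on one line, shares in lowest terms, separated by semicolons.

There is no surviving spouse, so the entire estate passes to Catalina's descendants per stirpes.
The estate is divided into 4 equal shares of 1/4 among Pilar, Valentina, Joaquin, Ramiro.
Pilar is living and takes 1/4.
Valentina predeceased; the 1/4 allotted to Valentina's branch passes to Valentina's issue by representation.
The 1/4 is divided into 2 equal shares of 1/8 among Mateo, Hugo.
Mateo is living and takes 1/8.
Hugo predeceased; the 1/8 allotted to Hugo's branch passes to Hugo's issue by representation.
The 1/8 is divided into 2 equal shares of 1/16 among Beatriz, Ines.
Beatriz is living and takes 1/16.
Ines predeceased; the 1/16 allotted to Ines's branch passes to Ines's issue by representation.
The 1/16 is divided into 2 equal shares of 1/32 among Soledad, Ximena.
Soledad is living and takes 1/32.
Ximena is living and takes 1/32.
Joaquin is living and takes 1/4.
Ramiro is living and takes 1/4.

Beatriz 1/16; Joaquin 1/4; Mateo 1/8; Pilar 1/4; Ramiro 1/4; Soledad 1/32; Ximena 1/32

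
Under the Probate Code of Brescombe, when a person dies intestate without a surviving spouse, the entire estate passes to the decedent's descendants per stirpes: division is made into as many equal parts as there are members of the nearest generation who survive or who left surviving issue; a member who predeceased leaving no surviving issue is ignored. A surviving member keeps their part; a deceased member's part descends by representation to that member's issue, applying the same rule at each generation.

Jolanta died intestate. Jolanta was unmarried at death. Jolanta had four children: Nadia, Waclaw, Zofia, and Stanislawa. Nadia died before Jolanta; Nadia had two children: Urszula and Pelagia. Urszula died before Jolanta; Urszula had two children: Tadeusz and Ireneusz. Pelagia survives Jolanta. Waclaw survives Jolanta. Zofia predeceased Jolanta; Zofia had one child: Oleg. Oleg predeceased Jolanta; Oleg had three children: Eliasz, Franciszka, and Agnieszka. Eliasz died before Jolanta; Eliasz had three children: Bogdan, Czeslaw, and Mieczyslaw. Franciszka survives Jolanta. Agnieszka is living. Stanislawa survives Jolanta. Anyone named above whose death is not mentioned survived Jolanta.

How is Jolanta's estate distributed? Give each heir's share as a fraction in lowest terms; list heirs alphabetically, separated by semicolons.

There is no surviving spouse, so the entire estate passes to Jolanta's descendants per stirpes.
The estate is divided into 4 equal shares of 1/4 among Nadia, Waclaw, Zofia, Stanislawa.
Nadia predeceased; the 1/4 allotted to Nadia's branch passes to Nadia's issue by representation.
The 1/4 is divided into 2 equal shares of 1/8 among Urszula, Pelagia.
Urszula predeceased; the 1/8 allotted to Urszula's branch passes to Urszula's issue by representation.
The 1/8 is divided into 2 equal shares of 1/16 among Tadeusz, Ireneusz.
Tadeusz is living and takes 1/16.
Ireneusz is living and takes 1/16.
Pelagia is living and takes 1/8.
Waclaw is living and takes 1/4.
Zofia predeceased; the 1/4 allotted to Zofia's branch passes to Zofia's issue by representation.
Oleg's line is the sole branch at this level, so the full 1/4 passes to Oleg's issue by representation.
The 1/4 is divided into 3 equal shares of 1/12 among Eliasz, Franciszka, Agnieszka.
Eliasz predeceased; the 1/12 allotted to Eliasz's branch passes to Eliasz's issue by representation.
The 1/12 is divided into 3 equal shares of 1/36 among Bogdan, Czeslaw, Mieczyslaw.
Bogdan is living and takes 1/36.
Czeslaw is living and takes 1/36.
Mieczyslaw is living and takes 1/36.
Franciszka is living and takes 1/12.
Agnieszka is living and takes 1/12.
Stanislawa is living and takes 1/4.

Agnieszka 1/12; Bogdan 1/36; Czeslaw 1/36; Franciszka 1/12; Ireneusz 1/16; Mieczyslaw 1/36; Pelagia 1/8; Stanislawa 1/4; Tadeusz 1/16; Waclaw 1/4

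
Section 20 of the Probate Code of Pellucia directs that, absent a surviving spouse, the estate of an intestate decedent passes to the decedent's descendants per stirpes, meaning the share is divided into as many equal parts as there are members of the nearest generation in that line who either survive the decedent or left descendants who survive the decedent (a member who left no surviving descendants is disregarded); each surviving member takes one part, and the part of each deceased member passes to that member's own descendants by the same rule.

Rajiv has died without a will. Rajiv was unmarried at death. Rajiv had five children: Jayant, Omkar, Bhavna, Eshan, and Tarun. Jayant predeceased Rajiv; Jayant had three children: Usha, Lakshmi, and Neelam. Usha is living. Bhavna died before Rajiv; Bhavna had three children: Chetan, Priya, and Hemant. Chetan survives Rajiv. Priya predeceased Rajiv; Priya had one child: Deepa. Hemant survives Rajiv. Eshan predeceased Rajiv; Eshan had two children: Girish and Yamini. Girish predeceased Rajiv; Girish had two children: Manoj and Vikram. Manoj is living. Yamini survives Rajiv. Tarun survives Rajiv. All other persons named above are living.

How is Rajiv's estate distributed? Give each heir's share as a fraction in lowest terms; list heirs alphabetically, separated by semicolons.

Chetan 1/15; Deepa 1/15; Hemant 1/15; Lakshmi 1/15; Manoj 1/20; Neelam 1/15; Omkar 1/5; Tarun 1/5; Usha 1/15; Vikram 1/20; Yamini 1/10

There is no surviving spouse, so the entire estate passes to Rajiv's descendants per stirpes.
The estate is divided into 5 equal shares of 1/5 among Jayant, Omkar, Bhavna, Eshan, Tarun.
Jayant predeceased; the 1/5 allotted to Jayant's branch passes to Jayant's issue by representation.
The 1/5 is divided into 3 equal shares of 1/15 among Usha, Lakshmi, Neelam.
Usha is living and takes 1/15.
Lakshmi is living and takes 1/15.
Neelam is living and takes 1/15.
Omkar is living and takes 1/5.
Bhavna predeceased; the 1/5 allotted to Bhavna's branch passes to Bhavna's issue by representation.
The 1/5 is divided into 3 equal shares of 1/15 among Chetan, Priya, Hemant.
Chetan is living and takes 1/15.
Priya predeceased; the 1/15 allotted to Priya's branch passes to Priya's issue by representation.
Deepa is the sole taker at this level and receives the full 1/15.
Hemant is living and takes 1/15.
Eshan predeceased; the 1/5 allotted to Eshan's branch passes to Eshan's issue by representation.
The 1/5 is divided into 2 equal shares of 1/10 among Girish, Yamini.
Girish predeceased; the 1/10 allotted to Girish's branch passes to Girish's issue by representation.
The 1/10 is divided into 2 equal shares of 1/20 among Manoj, Vikram.
Manoj is living and takes 1/20.
Vikram is living and takes 1/20.
Yamini is living and takes 1/10.
Tarun is living and takes 1/5.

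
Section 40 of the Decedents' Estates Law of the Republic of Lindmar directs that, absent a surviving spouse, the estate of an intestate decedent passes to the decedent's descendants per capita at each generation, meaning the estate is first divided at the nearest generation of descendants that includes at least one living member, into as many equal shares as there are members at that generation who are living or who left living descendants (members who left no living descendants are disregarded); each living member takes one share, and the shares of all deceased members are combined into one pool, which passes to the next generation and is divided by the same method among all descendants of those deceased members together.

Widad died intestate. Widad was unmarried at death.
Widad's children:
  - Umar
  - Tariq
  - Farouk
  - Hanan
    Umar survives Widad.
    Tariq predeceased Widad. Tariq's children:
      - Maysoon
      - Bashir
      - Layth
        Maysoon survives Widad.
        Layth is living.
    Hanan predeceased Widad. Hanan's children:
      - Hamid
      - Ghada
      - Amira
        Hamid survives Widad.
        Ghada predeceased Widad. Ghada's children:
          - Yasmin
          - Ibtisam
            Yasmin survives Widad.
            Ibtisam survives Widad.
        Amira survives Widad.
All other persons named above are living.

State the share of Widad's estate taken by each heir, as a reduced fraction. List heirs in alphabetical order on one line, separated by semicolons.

Amira 1/12; Bashir 1/12; Farouk 1/4; Hamid 1/12; Ibtisam 1/24; Layth 1/12; Maysoon 1/12; Umar 1/4; Yasmin 1/24

There is no surviving spouse, so the entire estate passes to Widad's descendants per capita at each generation.
At generation 1 (Umar, Tariq, Farouk, Hanan) there are 4 shares of (1)/4 = 1/4 each.
Living: Umar and Farouk — each takes 1/4.
Deceased: Tariq and Hanan. Their combined 1/2 is pooled and carried to generation 2.
At generation 2 (Maysoon, Bashir, Layth, Hamid, Ghada, Amira) there are 6 shares of (1/2)/6 = 1/12 each.
Living: Maysoon, Bashir, Layth, Hamid, and Amira — each takes 1/12.
Deceased: Ghada. That 1/12 share is carried to generation 3.
At generation 3 (Yasmin, Ibtisam) there are 2 shares of (1/12)/2 = 1/24 each.
Living: Yasmin and Ibtisam — each takes 1/24.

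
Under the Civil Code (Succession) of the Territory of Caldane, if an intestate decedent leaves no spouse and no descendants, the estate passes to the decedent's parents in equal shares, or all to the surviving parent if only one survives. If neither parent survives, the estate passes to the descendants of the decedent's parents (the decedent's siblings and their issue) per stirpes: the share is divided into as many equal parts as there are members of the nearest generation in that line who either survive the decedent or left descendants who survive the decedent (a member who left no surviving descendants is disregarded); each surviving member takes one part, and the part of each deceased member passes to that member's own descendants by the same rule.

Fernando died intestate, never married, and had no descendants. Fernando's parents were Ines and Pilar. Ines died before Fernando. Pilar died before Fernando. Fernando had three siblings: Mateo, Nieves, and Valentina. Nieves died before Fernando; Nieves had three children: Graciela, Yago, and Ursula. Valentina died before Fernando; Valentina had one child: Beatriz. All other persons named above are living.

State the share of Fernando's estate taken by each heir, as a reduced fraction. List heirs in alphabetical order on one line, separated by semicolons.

Beatriz 1/3; Graciela 1/9; Mateo 1/3; Ursula 1/9; Yago 1/9

Neither parent survives and there are no descendants, so the estate passes to Fernando's siblings and their issue per stirpes.
The estate is divided into 3 equal shares of 1/3 among Mateo, Nieves, Valentina.
Mateo is living and takes 1/3.
Nieves predeceased; the 1/3 allotted to Nieves's branch passes to Nieves's issue by representation.
The 1/3 is divided into 3 equal shares of 1/9 among Graciela, Yago, Ursula.
Graciela is living and takes 1/9.
Yago is living and takes 1/9.
Ursula is living and takes 1/9.
Valentina predeceased; the 1/3 allotted to Valentina's branch passes to Valentina's issue by representation.
Beatriz is the sole taker at this level and receives the full 1/3.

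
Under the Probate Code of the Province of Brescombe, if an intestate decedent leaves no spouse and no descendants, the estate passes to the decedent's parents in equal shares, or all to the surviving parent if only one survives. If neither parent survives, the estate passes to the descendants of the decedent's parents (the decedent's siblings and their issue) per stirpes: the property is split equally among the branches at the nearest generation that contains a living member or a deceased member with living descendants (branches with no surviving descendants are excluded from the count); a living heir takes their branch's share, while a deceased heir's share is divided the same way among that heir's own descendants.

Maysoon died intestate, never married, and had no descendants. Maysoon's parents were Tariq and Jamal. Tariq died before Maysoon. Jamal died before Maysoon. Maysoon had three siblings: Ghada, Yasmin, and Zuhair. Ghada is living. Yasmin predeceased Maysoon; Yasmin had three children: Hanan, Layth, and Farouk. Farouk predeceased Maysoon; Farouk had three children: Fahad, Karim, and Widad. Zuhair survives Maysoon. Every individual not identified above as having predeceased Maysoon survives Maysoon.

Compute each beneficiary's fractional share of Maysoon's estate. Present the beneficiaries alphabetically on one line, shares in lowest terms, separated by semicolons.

Fahad 1/27; Ghada 1/3; Hanan 1/9; Karim 1/27; Layth 1/9; Widad 1/27; Zuhair 1/3

Neither parent survives and there are no descendants, so the estate passes to Maysoon's siblings and their issue per stirpes.
The estate is divided into 3 equal shares of 1/3 among Ghada, Yasmin, Zuhair.
Ghada is living and takes 1/3.
Yasmin predeceased; the 1/3 allotted to Yasmin's branch passes to Yasmin's issue by representation.
The 1/3 is divided into 3 equal shares of 1/9 among Hanan, Layth, Farouk.
Hanan is living and takes 1/9.
Layth is living and takes 1/9.
Farouk predeceased; the 1/9 allotted to Farouk's branch passes to Farouk's issue by representation.
The 1/9 is divided into 3 equal shares of 1/27 among Fahad, Karim, Widad.
Fahad is living and takes 1/27.
Karim is living and takes 1/27.
Widad is living and takes 1/27.
Zuhair is living and takes 1/3.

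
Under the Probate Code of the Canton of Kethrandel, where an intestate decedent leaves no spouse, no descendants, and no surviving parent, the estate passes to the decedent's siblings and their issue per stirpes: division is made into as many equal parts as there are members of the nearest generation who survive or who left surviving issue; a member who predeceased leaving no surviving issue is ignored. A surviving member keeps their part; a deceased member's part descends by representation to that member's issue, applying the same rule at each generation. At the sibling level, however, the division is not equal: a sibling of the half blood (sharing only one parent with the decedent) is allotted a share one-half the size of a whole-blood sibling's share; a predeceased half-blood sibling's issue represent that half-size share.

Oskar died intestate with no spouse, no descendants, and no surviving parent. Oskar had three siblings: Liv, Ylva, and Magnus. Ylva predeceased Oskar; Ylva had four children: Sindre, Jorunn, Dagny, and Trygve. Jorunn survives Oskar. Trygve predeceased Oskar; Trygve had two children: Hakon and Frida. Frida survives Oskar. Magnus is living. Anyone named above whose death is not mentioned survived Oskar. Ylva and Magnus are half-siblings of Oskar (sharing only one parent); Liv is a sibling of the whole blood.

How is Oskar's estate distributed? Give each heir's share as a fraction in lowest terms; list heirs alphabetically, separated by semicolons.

No spouse, descendants, or parent survives, so the estate passes to Oskar's siblings per stirpes.
Half-blood siblings count for one-half the weight of whole-blood siblings at the initial division.
Dividing 1 in proportion to weights (total weight 2): Liv (weight 1) → 1/2; Ylva (weight 1/2) → 1/4; Magnus (weight 1/2) → 1/4.
Liv is living and takes 1/2.
Ylva predeceased; the 1/4 allotted to Ylva's branch passes to Ylva's issue by representation.
The 1/4 is divided into 4 equal shares of 1/16 among Sindre, Jorunn, Dagny, Trygve.
Sindre is living and takes 1/16.
Jorunn is living and takes 1/16.
Dagny is living and takes 1/16.
Trygve predeceased; the 1/16 allotted to Trygve's branch passes to Trygve's issue by representation.
The 1/16 is divided into 2 equal shares of 1/32 among Hakon, Frida.
Hakon is living and takes 1/32.
Frida is living and takes 1/32.
Magnus is living and takes 1/4.

Dagny 1/16; Frida 1/32; Hakon 1/32; Jorunn 1/16; Liv 1/2; Magnus 1/4; Sindre 1/16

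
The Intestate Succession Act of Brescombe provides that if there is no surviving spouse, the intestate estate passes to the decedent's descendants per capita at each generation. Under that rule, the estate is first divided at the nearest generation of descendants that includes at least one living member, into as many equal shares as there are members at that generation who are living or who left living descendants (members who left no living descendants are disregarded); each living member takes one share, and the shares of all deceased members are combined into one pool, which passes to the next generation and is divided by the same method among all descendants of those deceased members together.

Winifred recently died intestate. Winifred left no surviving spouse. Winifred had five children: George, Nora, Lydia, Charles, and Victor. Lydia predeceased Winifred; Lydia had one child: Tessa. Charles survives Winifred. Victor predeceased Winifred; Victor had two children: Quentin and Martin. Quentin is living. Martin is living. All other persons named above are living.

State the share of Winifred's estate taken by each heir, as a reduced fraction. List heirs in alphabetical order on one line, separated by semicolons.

Charles 1/5; George 1/5; Martin 2/15; Nora 1/5; Quentin 2/15; Tessa 2/15

There is no surviving spouse, so the entire estate passes to Winifred's descendants per capita at each generation.
At generation 1 (George, Nora, Lydia, Charles, Victor) there are 5 shares of (1)/5 = 1/5 each.
Living: George, Nora, and Charles — each takes 1/5.
Deceased: Lydia and Victor. Their combined 2/5 is pooled and carried to generation 2.
At generation 2 (Tessa, Quentin, Martin) there are 3 shares of (2/5)/3 = 2/15 each.
Living: Tessa, Quentin, and Martin — each takes 2/15.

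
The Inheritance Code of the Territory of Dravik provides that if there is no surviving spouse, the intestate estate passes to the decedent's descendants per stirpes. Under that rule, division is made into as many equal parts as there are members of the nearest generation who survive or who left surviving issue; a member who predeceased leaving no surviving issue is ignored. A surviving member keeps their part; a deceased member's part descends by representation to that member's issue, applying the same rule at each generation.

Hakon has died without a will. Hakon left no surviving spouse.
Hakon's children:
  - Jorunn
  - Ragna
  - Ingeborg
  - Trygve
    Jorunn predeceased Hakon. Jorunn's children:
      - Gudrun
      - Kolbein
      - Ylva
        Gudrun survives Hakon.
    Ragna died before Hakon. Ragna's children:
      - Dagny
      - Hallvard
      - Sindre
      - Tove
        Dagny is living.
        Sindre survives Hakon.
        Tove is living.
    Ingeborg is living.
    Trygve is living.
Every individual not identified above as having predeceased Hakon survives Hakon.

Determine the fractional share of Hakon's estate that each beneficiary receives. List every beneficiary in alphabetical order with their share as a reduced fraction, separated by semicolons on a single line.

There is no surviving spouse, so the entire estate passes to Hakon's descendants per stirpes.
The estate is divided into 4 equal shares of 1/4 among Jorunn, Ragna, Ingeborg, Trygve.
Jorunn predeceased; the 1/4 allotted to Jorunn's branch passes to Jorunn's issue by representation.
The 1/4 is divided into 3 equal shares of 1/12 among Gudrun, Kolbein, Ylva.
Gudrun is living and takes 1/12.
Kolbein is living and takes 1/12.
Ylva is living and takes 1/12.
Ragna predeceased; the 1/4 allotted to Ragna's branch passes to Ragna's issue by representation.
The 1/4 is divided into 4 equal shares of 1/16 among Dagny, Hallvard, Sindre, Tove.
Dagny is living and takes 1/16.
Hallvard is living and takes 1/16.
Sindre is living and takes 1/16.
Tove is living and takes 1/16.
Ingeborg is living and takes 1/4.
Trygve is living and takes 1/4.

Dagny 1/16; Gudrun 1/12; Hallvard 1/16; Ingeborg 1/4; Kolbein 1/12; Sindre 1/16; Tove 1/16; Trygve 1/4; Ylva 1/12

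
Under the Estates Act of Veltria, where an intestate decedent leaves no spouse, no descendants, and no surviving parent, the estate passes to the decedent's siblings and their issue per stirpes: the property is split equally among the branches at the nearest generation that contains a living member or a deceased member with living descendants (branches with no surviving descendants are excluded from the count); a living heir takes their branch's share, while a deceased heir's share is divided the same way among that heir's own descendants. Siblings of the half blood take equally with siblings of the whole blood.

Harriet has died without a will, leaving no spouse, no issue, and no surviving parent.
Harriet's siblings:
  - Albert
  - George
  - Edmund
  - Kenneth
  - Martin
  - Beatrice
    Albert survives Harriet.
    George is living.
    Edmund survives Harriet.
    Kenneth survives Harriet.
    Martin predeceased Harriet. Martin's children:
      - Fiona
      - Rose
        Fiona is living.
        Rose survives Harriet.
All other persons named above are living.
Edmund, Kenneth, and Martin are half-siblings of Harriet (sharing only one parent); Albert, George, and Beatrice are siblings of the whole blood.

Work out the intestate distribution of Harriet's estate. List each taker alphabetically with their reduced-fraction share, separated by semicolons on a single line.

No spouse, descendants, or parent survives, so the estate passes to Harriet's siblings per stirpes.
Half-blood and whole-blood siblings take equally under the stated rule.
The estate is divided into 6 equal shares of 1/6 among Albert, George, Edmund, Kenneth, Martin, Beatrice.
Albert is living and takes 1/6.
George is living and takes 1/6.
Edmund is living and takes 1/6.
Kenneth is living and takes 1/6.
Martin predeceased; the 1/6 allotted to Martin's branch passes to Martin's issue by representation.
The 1/6 is divided into 2 equal shares of 1/12 among Fiona, Rose.
Fiona is living and takes 1/12.
Rose is living and takes 1/12.
Beatrice is living and takes 1/6.

Albert 1/6; Beatrice 1/6; Edmund 1/6; Fiona 1/12; George 1/6; Kenneth 1/6; Rose 1/12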